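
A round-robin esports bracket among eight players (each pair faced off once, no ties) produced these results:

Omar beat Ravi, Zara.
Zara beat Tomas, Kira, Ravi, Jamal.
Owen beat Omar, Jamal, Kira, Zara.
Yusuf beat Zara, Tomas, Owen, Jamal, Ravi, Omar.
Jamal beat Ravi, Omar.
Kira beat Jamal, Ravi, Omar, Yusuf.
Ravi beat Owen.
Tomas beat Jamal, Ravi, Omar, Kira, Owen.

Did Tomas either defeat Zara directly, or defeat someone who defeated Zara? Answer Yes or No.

Yes

Tomas did not beat Zara directly.
Tomas beat Owen, Ravi, Kira, Jamal, Omar. Of those, Owen beat Zara.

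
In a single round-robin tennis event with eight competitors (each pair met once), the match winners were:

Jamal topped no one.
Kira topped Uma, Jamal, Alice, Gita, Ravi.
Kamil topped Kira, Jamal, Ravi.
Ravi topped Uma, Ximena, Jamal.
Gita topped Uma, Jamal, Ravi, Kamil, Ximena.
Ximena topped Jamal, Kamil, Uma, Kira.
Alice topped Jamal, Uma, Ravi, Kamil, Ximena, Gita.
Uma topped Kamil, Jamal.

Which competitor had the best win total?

Alice

Win totals: Kamil 3, Kira 5, Jamal 0, Alice 6, Uma 2, Ximena 4, Gita 5, Ravi 3.
Alice leads with 6 wins (next highest: 5).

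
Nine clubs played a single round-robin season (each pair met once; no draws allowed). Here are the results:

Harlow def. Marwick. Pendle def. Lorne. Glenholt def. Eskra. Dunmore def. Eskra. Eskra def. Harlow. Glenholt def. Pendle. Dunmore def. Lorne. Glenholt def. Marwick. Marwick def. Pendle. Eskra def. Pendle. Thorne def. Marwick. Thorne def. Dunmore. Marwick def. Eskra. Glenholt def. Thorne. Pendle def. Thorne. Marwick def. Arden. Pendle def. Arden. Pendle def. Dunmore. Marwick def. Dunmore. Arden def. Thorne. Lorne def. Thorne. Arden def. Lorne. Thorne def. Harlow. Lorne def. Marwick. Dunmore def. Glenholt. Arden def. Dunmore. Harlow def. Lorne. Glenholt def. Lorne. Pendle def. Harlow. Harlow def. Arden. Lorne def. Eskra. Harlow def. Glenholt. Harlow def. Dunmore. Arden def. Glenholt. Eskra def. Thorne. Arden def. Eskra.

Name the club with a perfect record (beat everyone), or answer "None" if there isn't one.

Highest win total is Pendle with 5 (out of 8 possible).
Pendle lost to Marwick, Eskra, Glenholt, so no club went undefeated.

None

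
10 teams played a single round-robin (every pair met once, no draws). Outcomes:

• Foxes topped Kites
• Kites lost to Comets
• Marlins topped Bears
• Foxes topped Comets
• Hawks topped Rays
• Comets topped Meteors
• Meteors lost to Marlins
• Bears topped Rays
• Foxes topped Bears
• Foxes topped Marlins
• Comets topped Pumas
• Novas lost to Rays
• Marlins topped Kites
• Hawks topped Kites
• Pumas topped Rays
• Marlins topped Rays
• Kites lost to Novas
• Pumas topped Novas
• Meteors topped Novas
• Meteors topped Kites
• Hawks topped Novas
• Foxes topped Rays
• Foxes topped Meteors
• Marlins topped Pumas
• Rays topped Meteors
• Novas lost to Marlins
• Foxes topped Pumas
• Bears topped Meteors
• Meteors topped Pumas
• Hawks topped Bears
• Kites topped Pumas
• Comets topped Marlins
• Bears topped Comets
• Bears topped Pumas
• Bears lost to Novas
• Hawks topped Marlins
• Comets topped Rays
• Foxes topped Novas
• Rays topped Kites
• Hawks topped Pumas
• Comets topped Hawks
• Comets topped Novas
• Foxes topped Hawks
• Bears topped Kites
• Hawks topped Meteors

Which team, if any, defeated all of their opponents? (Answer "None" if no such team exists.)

Foxes has 9 wins out of 9 opponents — a perfect record.

Foxes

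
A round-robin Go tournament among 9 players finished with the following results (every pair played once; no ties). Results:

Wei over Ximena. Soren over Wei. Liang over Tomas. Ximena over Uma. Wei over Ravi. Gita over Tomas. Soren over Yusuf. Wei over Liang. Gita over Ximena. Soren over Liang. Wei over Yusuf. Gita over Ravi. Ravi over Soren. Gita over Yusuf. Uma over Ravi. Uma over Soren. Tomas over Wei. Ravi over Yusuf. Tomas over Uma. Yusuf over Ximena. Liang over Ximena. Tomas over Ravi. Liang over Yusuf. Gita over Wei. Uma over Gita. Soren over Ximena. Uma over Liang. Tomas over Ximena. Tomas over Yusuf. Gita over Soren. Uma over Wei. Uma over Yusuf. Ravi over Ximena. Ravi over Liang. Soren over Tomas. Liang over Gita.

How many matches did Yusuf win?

1

Yusuf's results: beat Ximena; lost to Uma, Gita, Wei, Soren, Tomas, Ravi, Liang.
That is 1 win.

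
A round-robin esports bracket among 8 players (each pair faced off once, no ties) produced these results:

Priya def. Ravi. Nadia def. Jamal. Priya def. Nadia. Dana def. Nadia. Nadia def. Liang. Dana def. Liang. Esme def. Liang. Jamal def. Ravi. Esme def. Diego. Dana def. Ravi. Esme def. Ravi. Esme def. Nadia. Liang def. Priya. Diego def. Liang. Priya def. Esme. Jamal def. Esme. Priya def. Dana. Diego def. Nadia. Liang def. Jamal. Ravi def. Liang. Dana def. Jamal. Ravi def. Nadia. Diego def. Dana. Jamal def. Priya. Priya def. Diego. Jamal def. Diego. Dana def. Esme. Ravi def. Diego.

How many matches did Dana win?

5

Dana's results: beat Nadia, Jamal, Esme, Ravi, Liang; lost to Priya, Diego.
That is 5 wins.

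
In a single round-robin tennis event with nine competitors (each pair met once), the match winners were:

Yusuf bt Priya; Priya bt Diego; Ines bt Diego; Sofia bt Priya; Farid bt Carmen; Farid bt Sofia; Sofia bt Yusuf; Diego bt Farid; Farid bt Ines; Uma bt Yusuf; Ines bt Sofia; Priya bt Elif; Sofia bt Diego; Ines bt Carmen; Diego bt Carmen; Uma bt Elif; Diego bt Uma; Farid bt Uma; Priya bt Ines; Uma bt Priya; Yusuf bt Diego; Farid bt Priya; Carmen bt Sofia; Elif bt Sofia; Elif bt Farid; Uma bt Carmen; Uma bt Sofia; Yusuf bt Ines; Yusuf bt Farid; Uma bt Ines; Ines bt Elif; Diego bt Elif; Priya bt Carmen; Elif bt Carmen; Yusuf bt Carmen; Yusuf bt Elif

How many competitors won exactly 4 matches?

Win totals: Farid 5, Elif 3, Sofia 3, Diego 4, Carmen 1, Priya 4, Uma 6, Yusuf 6, Ines 4.
Exactly 4: Diego, Priya, Ines — 3 competitors.

3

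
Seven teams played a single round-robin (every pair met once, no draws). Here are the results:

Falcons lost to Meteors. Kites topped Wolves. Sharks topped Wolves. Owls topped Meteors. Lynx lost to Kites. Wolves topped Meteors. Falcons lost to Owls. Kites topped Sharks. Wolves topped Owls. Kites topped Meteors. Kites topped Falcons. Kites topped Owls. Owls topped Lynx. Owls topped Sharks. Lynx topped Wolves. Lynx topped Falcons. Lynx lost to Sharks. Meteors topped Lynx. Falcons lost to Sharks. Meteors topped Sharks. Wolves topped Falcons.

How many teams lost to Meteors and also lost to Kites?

Meteors beat: Falcons, Lynx, Sharks.
Kites beat: Falcons, Meteors, Owls, Wolves, Lynx, Sharks.
Both beat: Falcons, Lynx, Sharks — 3.

3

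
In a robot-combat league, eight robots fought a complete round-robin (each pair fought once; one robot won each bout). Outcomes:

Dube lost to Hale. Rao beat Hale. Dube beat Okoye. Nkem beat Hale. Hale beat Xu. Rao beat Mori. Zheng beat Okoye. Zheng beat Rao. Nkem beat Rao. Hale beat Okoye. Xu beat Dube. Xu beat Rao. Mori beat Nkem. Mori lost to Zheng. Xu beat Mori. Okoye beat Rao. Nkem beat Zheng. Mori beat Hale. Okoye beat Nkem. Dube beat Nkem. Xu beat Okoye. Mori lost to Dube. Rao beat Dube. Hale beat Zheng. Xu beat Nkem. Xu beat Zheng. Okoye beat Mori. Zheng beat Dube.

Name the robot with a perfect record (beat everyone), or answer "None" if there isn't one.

Highest win total is Xu with 6 (out of 7 possible).
Xu lost to Hale, so no robot went undefeated.

None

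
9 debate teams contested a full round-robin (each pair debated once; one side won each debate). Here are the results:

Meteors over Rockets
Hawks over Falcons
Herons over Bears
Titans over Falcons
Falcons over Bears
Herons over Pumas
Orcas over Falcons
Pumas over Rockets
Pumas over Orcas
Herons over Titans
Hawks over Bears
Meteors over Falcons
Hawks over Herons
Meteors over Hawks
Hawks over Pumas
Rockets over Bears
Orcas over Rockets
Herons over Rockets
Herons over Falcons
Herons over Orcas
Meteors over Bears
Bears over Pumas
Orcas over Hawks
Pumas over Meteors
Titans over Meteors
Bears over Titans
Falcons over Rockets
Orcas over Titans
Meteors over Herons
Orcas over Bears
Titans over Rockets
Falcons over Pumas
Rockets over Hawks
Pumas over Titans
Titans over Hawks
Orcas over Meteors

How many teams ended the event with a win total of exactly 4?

Win totals: Herons 6, Falcons 3, Meteors 5, Pumas 4, Orcas 6, Rockets 2, Bears 2, Hawks 4, Titans 4.
Exactly 4: Pumas, Hawks, Titans — 3 teams.

3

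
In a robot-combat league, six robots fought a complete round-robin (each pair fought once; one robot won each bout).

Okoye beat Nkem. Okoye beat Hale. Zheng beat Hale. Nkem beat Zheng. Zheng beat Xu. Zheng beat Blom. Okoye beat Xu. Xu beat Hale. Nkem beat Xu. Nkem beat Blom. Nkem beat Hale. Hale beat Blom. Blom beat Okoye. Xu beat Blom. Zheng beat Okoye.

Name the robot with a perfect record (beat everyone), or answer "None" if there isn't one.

Highest win total is Zheng with 4 (out of 5 possible).
Zheng lost to Nkem, so no robot went undefeated.

None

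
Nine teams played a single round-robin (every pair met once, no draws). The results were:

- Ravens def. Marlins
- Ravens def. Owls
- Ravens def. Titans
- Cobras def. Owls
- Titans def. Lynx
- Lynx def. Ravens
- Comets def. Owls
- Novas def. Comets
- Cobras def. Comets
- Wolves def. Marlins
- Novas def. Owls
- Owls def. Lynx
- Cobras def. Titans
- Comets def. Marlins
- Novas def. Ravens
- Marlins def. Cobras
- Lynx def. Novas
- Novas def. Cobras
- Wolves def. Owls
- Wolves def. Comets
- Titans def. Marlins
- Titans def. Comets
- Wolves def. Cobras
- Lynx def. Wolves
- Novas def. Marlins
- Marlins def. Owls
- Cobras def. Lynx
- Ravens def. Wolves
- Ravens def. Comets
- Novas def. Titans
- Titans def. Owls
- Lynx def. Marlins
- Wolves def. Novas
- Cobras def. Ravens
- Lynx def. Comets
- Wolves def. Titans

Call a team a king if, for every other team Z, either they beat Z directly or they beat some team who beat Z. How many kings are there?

6

Novas reaches everyone (king).
Ravens reaches everyone (king).
Owls cannot reach Titans, Cobras in two steps.
Marlins cannot reach Novas, Wolves in two steps.
Titans reaches everyone (king).
Lynx reaches everyone (king).
Cobras reaches everyone (king).
Wolves reaches everyone (king).
Comets cannot reach Novas, Ravens, Titans, Wolves in two steps.
Kings: Novas, Ravens, Titans, Lynx, Cobras, Wolves — 6.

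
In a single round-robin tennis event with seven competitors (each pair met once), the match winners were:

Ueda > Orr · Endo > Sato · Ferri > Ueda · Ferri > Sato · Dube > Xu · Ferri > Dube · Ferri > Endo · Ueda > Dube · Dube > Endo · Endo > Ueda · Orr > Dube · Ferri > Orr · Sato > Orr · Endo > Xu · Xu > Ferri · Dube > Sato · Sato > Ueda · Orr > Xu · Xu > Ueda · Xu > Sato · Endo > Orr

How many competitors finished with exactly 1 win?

0

Win totals: Orr 2, Dube 3, Sato 2, Endo 4, Ferri 5, Xu 3, Ueda 2.
No competitor has exactly 1 wins.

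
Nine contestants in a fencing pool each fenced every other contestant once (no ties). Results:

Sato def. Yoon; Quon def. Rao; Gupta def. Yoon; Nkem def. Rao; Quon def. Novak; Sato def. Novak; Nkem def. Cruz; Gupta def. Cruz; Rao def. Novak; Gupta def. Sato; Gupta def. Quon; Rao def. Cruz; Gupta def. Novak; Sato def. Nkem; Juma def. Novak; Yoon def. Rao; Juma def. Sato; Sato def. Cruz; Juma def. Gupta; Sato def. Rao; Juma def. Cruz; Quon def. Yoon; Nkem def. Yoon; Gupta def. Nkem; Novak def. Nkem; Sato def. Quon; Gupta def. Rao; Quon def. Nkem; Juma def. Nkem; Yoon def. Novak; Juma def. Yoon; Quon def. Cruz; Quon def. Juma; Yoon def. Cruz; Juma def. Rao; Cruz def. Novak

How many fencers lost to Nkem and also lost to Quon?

3

Nkem beat: Cruz, Rao, Yoon.
Quon beat: Nkem, Cruz, Juma, Rao, Novak, Yoon.
Both beat: Cruz, Rao, Yoon — 3.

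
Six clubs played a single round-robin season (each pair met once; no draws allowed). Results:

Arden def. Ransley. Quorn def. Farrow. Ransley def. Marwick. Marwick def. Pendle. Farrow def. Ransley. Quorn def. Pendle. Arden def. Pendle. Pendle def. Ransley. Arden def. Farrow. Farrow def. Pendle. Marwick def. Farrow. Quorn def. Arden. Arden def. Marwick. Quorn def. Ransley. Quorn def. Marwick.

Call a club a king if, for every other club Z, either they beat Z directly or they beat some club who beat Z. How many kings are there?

Farrow cannot reach Arden, Quorn in two steps.
Ransley cannot reach Arden, Quorn in two steps.
Pendle cannot reach Farrow, Arden, Quorn in two steps.
Marwick cannot reach Arden, Quorn in two steps.
Arden cannot reach Quorn in two steps.
Quorn reaches everyone (king).
Kings: Quorn — 1.

1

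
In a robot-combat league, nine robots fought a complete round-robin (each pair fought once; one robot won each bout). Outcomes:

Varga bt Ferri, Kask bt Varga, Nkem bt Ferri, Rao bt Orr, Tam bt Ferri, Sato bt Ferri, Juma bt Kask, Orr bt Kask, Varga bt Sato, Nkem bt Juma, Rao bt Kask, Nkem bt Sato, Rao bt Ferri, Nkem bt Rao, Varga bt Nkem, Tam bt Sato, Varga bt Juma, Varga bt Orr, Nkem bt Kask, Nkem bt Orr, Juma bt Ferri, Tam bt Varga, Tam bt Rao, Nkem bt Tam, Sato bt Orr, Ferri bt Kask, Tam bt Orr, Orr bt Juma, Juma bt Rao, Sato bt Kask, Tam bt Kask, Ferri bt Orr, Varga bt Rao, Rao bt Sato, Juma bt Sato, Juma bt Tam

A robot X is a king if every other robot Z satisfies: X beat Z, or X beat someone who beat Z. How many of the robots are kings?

3

Sato cannot reach Rao, Tam, Nkem in two steps.
Rao cannot reach Tam, Nkem in two steps.
Ferri cannot reach Sato, Rao, Tam, Nkem in two steps.
Orr cannot reach Nkem in two steps.
Juma cannot reach Nkem in two steps.
Tam reaches everyone (king).
Nkem reaches everyone (king).
Varga reaches everyone (king).
Kask cannot reach Tam in two steps.
Kings: Tam, Nkem, Varga — 3.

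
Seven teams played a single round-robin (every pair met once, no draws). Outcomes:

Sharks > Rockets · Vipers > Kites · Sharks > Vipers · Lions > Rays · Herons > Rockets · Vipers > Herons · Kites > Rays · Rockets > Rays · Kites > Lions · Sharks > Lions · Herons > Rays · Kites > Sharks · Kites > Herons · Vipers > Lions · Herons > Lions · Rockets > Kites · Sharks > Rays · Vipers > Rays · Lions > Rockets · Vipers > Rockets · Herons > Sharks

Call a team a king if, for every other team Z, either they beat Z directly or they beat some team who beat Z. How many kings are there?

4

Kites reaches everyone (king).
Sharks reaches everyone (king).
Vipers reaches everyone (king).
Lions cannot reach Sharks, Vipers, Herons in two steps.
Herons reaches everyone (king).
Rockets cannot reach Vipers in two steps.
Rays cannot reach Kites, Sharks, Vipers, Lions, Herons, Rockets in two steps.
Kings: Kites, Sharks, Vipers, Herons — 4.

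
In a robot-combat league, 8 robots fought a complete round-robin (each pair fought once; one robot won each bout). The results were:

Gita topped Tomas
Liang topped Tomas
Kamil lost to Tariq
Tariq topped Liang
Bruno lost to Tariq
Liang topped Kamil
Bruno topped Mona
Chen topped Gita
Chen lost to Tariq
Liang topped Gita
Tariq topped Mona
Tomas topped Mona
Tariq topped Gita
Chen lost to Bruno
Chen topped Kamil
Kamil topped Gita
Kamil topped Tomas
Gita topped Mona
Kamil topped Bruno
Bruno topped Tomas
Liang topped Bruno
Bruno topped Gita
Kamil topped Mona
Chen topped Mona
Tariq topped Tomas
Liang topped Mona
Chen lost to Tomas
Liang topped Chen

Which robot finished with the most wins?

Tariq

Win totals: Bruno 4, Tariq 7, Gita 2, Mona 0, Kamil 4, Tomas 2, Chen 3, Liang 6.
Tariq leads with 7 wins (next highest: 6).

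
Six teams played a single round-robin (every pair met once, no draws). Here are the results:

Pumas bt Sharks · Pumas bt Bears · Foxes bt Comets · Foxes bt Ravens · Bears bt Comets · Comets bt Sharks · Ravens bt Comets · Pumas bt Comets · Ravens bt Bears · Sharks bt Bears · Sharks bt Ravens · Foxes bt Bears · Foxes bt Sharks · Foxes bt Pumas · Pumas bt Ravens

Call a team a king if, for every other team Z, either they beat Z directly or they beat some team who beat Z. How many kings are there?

1

Comets cannot reach Foxes, Pumas in two steps.
Sharks cannot reach Foxes, Pumas in two steps.
Foxes reaches everyone (king).
Bears cannot reach Foxes, Ravens, Pumas in two steps.
Ravens cannot reach Foxes, Pumas in two steps.
Pumas cannot reach Foxes in two steps.
Kings: Foxes — 1.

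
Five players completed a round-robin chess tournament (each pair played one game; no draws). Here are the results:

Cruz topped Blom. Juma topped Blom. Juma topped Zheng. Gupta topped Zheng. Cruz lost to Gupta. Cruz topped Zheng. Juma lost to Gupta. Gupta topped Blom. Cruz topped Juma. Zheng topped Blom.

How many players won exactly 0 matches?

1

Win totals: Cruz 3, Juma 2, Gupta 4, Zheng 1, Blom 0.
Exactly 0: Blom — 1 player.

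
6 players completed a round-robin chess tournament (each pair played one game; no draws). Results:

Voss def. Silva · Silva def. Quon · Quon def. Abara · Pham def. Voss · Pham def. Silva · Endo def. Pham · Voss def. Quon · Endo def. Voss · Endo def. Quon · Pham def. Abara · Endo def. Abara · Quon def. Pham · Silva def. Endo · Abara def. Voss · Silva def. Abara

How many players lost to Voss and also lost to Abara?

0

Voss beat: Silva, Quon.
Abara beat: Voss.
No one was beaten by both.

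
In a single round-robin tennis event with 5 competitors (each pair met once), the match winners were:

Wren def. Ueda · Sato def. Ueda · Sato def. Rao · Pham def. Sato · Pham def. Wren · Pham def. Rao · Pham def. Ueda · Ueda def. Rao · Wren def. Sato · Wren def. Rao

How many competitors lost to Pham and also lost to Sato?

Pham beat: Wren, Sato, Rao, Ueda.
Sato beat: Rao, Ueda.
Both beat: Rao, Ueda — 2.

2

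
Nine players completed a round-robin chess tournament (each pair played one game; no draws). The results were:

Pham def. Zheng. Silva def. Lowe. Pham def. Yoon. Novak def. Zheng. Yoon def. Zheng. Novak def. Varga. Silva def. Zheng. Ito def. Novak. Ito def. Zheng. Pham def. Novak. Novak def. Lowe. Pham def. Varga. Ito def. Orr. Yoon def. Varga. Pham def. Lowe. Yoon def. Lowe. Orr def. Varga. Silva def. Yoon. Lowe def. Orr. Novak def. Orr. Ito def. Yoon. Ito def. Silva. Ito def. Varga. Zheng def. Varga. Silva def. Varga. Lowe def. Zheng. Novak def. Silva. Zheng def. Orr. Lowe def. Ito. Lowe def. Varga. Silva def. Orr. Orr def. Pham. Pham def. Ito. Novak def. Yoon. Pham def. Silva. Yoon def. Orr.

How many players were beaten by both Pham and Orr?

1

Pham beat: Zheng, Yoon, Silva, Novak, Lowe, Varga, Ito.
Orr beat: Pham, Varga.
Both beat: Varga — 1.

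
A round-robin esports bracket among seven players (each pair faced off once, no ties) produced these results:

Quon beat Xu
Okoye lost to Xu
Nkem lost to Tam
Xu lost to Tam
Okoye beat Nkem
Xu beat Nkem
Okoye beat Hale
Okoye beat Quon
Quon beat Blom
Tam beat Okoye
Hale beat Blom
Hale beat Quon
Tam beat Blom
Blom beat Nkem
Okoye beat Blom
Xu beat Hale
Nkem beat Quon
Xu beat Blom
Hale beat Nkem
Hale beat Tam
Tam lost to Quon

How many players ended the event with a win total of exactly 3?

Win totals: Quon 3, Tam 4, Okoye 4, Hale 4, Blom 1, Xu 4, Nkem 1.
Exactly 3: Quon — 1 player.

1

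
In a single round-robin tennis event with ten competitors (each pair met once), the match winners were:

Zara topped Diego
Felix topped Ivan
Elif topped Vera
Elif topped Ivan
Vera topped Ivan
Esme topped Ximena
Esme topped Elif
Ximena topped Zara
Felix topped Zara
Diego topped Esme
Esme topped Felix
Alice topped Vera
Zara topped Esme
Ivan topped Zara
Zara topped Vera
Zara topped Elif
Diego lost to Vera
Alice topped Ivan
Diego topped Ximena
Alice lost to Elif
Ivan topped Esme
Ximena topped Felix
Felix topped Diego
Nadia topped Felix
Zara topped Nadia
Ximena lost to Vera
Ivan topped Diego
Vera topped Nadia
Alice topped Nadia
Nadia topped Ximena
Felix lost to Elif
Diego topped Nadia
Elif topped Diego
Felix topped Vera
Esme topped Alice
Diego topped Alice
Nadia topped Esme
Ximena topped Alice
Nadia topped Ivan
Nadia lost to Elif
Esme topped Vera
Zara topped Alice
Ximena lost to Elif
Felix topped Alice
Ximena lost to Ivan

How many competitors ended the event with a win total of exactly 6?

1

Win totals: Felix 5, Zara 6, Ximena 3, Esme 5, Elif 7, Vera 4, Alice 3, Ivan 4, Nadia 4, Diego 4.
Exactly 6: Zara — 1 competitor.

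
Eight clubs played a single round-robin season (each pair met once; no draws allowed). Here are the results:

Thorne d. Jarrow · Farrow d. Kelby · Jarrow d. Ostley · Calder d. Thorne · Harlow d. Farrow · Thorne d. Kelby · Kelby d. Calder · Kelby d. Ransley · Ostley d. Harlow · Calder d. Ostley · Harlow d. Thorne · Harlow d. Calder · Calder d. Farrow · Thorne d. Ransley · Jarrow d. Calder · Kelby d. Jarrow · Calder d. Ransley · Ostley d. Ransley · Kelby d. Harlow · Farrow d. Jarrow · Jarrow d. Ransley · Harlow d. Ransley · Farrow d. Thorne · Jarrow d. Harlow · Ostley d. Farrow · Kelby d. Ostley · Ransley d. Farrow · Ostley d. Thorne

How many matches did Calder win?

Calder's results: beat Ostley, Ransley, Thorne, Farrow; lost to Kelby, Jarrow, Harlow.
That is 4 wins.

4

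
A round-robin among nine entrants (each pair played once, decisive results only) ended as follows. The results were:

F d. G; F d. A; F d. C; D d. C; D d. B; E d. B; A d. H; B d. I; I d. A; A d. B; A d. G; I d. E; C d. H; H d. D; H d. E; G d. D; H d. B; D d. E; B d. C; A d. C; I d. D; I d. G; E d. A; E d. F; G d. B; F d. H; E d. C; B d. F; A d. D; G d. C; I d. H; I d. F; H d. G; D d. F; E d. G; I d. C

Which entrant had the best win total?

Win totals: A 5, B 3, C 1, D 4, E 5, F 4, G 3, H 4, I 7.
I leads with 7 wins (next highest: 5).

I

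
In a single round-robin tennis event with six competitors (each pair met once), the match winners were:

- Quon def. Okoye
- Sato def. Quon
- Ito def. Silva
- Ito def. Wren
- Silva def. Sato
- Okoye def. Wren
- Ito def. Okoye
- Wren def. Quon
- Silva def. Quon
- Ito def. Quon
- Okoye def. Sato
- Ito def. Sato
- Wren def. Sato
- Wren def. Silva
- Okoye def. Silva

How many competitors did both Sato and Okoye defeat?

Sato beat: Quon.
Okoye beat: Silva, Wren, Sato.
No one was beaten by both.

0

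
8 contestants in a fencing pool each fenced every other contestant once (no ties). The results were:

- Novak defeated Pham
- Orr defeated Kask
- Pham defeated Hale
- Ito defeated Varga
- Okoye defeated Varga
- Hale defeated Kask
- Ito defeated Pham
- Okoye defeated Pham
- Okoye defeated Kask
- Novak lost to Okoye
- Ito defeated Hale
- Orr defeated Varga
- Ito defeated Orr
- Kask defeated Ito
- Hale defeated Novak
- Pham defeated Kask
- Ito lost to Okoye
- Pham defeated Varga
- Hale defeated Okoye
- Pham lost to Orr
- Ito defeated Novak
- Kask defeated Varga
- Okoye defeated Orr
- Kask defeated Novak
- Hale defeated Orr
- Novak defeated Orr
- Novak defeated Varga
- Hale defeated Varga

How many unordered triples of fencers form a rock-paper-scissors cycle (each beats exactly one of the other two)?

9

Win totals: Ito 5, Orr 3, Kask 3, Pham 3, Hale 5, Novak 3, Okoye 6, Varga 0.
A fencer with w wins dominates both others in C(w,2) triples; summing gives 10 + 3 + 3 + 3 + 10 + 3 + 15 + 0 = 47 transitive triples.
Total triples C(8,3) = 56, so cyclic triples = 56 − 47 = 9.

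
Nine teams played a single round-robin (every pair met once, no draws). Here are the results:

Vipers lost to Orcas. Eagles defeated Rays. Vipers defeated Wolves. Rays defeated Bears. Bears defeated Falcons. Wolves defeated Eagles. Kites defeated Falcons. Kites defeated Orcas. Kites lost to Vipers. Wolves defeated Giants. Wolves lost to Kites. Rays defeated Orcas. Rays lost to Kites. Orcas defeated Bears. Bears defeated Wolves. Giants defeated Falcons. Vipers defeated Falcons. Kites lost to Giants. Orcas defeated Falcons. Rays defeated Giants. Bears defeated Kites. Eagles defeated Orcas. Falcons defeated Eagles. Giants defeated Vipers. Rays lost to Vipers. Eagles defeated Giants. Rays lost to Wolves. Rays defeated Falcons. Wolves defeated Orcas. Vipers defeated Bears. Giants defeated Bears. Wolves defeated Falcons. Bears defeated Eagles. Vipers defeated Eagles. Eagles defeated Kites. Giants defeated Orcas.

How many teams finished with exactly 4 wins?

4

Win totals: Vipers 6, Kites 4, Wolves 5, Falcons 1, Giants 5, Bears 4, Eagles 4, Orcas 3, Rays 4.
Exactly 4: Kites, Bears, Eagles, Rays — 4 teams.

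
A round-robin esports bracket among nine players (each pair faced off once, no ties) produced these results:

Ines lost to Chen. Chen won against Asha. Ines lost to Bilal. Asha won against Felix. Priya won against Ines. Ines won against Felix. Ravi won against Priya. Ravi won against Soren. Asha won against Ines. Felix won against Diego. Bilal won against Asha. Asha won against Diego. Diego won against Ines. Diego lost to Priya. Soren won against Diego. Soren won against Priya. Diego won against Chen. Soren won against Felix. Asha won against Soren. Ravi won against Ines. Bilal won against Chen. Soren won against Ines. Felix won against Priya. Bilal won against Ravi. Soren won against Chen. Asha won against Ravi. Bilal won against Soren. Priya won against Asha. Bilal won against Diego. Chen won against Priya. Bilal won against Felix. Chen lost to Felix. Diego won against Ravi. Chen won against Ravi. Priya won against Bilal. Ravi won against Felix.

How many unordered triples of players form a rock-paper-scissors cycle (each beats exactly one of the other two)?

19

Win totals: Chen 4, Ravi 4, Asha 5, Ines 1, Soren 5, Diego 3, Felix 3, Priya 4, Bilal 7.
A player with w wins dominates both others in C(w,2) triples; summing gives 6 + 6 + 10 + 0 + 10 + 3 + 3 + 6 + 21 = 65 transitive triples.
Total triples C(9,3) = 84, so cyclic triples = 84 − 65 = 19.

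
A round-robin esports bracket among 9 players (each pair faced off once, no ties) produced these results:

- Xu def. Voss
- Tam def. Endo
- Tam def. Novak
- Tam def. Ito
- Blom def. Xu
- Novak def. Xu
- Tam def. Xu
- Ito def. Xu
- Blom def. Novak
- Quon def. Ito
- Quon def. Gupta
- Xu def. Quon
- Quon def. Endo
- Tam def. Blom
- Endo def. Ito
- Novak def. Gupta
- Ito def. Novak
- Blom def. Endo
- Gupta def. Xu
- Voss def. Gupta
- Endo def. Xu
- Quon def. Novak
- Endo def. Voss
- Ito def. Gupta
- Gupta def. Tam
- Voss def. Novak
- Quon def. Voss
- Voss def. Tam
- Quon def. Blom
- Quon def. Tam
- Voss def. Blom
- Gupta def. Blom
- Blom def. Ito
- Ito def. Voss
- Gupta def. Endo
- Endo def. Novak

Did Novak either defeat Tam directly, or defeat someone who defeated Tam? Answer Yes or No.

Novak did not beat Tam directly.
Novak beat Xu, Gupta. Of those, Gupta beat Tam.

Yes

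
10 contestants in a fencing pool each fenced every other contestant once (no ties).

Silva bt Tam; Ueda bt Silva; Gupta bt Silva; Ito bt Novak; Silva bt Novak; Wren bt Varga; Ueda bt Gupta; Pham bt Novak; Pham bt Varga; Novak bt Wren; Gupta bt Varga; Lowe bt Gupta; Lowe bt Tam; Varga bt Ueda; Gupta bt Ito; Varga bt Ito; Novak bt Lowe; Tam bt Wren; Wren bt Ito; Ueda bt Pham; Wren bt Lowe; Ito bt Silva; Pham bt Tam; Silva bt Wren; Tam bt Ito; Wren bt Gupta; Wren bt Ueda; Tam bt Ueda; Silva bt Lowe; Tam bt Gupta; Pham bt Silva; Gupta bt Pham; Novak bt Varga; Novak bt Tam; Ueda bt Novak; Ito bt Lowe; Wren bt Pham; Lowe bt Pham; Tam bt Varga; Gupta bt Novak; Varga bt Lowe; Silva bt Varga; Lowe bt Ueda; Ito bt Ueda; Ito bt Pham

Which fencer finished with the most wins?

Win totals: Tam 5, Gupta 5, Novak 4, Varga 3, Ueda 4, Silva 5, Wren 6, Lowe 4, Pham 4, Ito 5.
Wren leads with 6 wins (next highest: 5).

Wren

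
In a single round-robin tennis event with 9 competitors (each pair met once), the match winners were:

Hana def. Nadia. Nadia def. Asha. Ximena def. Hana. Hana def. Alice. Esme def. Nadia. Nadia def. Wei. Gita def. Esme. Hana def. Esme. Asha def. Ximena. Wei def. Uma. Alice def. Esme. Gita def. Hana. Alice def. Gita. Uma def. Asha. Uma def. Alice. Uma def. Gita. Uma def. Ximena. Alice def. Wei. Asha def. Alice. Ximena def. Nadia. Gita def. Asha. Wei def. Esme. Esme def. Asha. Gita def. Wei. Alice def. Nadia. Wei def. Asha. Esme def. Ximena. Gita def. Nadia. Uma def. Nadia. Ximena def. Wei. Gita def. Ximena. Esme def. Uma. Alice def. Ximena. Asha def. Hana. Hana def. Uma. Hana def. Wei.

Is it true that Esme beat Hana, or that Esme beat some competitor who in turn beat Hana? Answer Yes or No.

Yes

Esme did not beat Hana directly.
Esme beat Nadia, Asha, Ximena, Uma. Of those, Asha beat Hana.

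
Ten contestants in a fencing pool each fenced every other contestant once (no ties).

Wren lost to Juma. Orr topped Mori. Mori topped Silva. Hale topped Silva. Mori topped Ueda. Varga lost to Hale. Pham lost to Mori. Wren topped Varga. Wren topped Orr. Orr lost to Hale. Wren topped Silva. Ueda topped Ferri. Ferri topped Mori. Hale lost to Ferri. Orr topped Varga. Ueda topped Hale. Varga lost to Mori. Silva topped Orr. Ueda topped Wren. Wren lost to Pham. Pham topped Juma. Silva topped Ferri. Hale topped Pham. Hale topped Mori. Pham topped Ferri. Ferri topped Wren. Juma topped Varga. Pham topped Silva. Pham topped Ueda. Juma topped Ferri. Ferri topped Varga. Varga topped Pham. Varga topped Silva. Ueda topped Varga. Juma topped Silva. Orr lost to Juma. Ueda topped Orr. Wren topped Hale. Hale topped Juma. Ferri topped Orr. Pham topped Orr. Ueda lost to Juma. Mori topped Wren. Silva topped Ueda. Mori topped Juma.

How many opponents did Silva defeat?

3

Silva's results: beat Ferri, Ueda, Orr; lost to Wren, Varga, Juma, Hale, Mori, Pham.
That is 3 wins.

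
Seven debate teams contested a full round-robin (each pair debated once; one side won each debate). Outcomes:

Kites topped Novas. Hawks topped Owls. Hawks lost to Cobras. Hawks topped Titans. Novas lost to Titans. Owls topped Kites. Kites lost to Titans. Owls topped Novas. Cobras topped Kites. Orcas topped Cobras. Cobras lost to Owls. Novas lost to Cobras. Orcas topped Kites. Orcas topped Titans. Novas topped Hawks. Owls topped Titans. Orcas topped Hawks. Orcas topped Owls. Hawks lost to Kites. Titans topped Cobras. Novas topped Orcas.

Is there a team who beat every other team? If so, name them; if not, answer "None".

Highest win total is Orcas with 5 (out of 6 possible).
Orcas lost to Novas, so no team went undefeated.

None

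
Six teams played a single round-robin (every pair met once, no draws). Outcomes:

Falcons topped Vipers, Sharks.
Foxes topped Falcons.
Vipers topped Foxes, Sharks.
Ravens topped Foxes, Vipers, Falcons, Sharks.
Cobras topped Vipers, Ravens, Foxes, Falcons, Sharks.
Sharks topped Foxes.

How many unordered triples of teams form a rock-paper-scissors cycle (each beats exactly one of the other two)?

2

Win totals: Vipers 2, Falcons 2, Cobras 5, Foxes 1, Ravens 4, Sharks 1.
A team with w wins dominates both others in C(w,2) triples; summing gives 1 + 1 + 10 + 0 + 6 + 0 = 18 transitive triples.
Total triples C(6,3) = 20, so cyclic triples = 20 − 18 = 2.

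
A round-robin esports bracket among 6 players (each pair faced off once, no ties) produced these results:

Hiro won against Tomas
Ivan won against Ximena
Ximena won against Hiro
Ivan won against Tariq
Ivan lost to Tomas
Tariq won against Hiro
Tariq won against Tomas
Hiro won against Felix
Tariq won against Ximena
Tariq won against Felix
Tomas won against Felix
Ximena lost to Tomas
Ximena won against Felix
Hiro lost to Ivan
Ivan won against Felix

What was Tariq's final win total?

4

Tariq's results: beat Felix, Tomas, Hiro, Ximena; lost to Ivan.
That is 4 wins.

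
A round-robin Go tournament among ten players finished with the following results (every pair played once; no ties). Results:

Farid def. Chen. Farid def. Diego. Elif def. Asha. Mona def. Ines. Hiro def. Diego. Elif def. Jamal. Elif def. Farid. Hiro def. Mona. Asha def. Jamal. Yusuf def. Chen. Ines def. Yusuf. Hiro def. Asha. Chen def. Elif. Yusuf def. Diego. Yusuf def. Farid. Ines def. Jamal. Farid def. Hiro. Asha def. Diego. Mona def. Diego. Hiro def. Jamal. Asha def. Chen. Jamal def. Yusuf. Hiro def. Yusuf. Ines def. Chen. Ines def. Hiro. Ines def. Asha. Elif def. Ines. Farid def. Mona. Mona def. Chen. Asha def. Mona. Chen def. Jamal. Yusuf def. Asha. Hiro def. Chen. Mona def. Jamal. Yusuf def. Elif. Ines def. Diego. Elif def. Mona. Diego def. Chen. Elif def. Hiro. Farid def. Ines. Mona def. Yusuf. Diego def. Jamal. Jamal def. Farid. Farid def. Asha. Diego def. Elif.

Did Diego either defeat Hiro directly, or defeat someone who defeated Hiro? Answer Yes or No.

Diego did not beat Hiro directly.
Diego beat Jamal, Elif, Chen. Of those, Elif beat Hiro.

Yes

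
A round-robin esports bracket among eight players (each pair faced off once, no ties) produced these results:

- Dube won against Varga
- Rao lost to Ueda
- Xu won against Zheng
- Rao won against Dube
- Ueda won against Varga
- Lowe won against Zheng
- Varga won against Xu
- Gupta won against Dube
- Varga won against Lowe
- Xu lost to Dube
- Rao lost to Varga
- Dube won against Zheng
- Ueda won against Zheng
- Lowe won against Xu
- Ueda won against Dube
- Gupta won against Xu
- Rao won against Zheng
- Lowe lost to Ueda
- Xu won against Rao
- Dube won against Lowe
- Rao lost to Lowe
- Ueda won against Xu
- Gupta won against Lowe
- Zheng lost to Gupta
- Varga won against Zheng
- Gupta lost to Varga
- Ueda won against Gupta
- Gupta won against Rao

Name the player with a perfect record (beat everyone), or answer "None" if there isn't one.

Ueda has 7 wins out of 7 opponents — a perfect record.

Ueda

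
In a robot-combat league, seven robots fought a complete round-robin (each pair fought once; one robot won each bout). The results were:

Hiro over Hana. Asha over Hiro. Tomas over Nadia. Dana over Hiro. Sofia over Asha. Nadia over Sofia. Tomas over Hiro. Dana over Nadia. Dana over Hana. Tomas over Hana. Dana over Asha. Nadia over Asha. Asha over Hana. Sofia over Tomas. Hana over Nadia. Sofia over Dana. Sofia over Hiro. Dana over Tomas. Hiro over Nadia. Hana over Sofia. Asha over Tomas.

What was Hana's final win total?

Hana's results: beat Sofia, Nadia; lost to Asha, Tomas, Dana, Hiro.
That is 2 wins.

2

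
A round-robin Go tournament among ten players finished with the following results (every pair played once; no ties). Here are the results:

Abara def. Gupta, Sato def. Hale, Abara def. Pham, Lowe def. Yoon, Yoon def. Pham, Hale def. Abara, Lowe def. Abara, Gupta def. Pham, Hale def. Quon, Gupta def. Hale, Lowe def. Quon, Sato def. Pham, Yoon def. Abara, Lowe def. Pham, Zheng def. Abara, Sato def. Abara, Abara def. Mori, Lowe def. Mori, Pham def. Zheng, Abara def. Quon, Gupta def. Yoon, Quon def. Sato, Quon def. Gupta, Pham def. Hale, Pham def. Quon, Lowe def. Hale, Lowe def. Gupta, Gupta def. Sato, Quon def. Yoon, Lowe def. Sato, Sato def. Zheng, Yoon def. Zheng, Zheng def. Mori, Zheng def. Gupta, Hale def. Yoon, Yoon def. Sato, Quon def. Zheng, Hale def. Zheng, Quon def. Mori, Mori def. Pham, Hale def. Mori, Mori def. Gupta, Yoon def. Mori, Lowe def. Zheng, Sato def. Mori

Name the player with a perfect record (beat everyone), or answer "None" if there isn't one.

Lowe

Lowe has 9 wins out of 9 opponents — a perfect record.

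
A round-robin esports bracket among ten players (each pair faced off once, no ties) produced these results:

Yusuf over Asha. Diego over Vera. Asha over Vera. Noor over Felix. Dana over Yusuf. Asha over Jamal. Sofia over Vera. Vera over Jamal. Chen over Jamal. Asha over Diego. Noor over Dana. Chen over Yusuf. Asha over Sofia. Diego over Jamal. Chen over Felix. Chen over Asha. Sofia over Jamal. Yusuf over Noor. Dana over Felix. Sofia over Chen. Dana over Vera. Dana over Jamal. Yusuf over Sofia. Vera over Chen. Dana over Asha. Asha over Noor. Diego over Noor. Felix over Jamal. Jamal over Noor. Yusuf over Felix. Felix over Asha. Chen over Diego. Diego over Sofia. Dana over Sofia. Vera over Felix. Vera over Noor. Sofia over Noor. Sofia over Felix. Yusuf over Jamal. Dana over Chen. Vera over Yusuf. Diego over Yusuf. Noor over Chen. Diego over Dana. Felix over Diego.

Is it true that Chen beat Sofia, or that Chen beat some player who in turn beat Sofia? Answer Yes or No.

Chen did not beat Sofia directly.
Chen beat Asha, Yusuf, Jamal, Diego, Felix. Of those, Asha beat Sofia.

Yes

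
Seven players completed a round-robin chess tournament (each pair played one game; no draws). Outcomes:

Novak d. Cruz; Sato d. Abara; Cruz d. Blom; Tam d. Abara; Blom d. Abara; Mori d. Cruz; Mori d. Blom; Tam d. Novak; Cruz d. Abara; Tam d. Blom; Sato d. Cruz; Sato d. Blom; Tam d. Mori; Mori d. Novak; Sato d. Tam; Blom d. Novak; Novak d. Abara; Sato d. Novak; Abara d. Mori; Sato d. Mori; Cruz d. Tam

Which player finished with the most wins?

Sato

Win totals: Novak 2, Mori 3, Sato 6, Tam 4, Abara 1, Cruz 3, Blom 2.
Sato leads with 6 wins (next highest: 4).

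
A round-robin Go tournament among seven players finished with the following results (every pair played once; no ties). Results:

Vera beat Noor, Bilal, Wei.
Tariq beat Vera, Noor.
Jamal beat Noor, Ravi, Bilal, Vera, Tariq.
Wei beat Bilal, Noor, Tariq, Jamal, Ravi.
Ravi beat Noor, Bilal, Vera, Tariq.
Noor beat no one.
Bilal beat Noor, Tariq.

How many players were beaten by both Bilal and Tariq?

Bilal beat: Tariq, Noor.
Tariq beat: Vera, Noor.
Both beat: Noor — 1.

1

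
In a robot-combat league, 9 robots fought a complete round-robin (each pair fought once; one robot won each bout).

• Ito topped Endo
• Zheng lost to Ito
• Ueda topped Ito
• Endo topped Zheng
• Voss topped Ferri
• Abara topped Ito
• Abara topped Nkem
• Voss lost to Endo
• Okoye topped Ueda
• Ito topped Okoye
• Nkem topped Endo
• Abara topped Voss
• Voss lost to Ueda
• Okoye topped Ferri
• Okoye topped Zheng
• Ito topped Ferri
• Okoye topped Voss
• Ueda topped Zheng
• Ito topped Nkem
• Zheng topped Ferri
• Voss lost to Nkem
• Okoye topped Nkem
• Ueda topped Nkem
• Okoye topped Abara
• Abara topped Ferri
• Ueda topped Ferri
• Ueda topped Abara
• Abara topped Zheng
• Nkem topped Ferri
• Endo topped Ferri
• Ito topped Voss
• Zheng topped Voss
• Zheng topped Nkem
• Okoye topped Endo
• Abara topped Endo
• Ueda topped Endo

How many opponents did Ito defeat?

Ito's results: beat Ferri, Zheng, Okoye, Endo, Nkem, Voss; lost to Ueda, Abara.
That is 6 wins.

6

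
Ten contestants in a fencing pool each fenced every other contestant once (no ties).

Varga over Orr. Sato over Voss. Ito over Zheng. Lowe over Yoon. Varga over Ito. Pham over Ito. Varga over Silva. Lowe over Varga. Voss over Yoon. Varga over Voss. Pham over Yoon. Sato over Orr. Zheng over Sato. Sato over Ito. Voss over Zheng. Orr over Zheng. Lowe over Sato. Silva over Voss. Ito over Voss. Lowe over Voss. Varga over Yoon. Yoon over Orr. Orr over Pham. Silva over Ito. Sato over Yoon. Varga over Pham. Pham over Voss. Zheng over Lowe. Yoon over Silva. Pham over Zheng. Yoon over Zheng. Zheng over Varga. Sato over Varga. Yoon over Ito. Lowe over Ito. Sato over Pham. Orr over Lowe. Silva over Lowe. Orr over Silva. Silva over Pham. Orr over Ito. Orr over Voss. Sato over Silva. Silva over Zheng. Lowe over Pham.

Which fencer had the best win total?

Sato

Win totals: Yoon 4, Orr 6, Sato 7, Lowe 6, Varga 6, Zheng 3, Voss 2, Pham 4, Ito 2, Silva 5.
Sato leads with 7 wins (next highest: 6).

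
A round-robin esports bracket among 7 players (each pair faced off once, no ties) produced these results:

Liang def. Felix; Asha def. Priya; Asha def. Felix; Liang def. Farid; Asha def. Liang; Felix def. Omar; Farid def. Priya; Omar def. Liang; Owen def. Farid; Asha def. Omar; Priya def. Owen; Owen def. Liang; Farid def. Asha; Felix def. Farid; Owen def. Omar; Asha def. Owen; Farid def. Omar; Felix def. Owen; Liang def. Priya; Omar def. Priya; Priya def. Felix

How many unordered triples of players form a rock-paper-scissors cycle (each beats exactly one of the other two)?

11

Win totals: Felix 3, Owen 3, Asha 5, Omar 2, Liang 3, Farid 3, Priya 2.
A player with w wins dominates both others in C(w,2) triples; summing gives 3 + 3 + 10 + 1 + 3 + 3 + 1 = 24 transitive triples.
Total triples C(7,3) = 35, so cyclic triples = 35 − 24 = 11.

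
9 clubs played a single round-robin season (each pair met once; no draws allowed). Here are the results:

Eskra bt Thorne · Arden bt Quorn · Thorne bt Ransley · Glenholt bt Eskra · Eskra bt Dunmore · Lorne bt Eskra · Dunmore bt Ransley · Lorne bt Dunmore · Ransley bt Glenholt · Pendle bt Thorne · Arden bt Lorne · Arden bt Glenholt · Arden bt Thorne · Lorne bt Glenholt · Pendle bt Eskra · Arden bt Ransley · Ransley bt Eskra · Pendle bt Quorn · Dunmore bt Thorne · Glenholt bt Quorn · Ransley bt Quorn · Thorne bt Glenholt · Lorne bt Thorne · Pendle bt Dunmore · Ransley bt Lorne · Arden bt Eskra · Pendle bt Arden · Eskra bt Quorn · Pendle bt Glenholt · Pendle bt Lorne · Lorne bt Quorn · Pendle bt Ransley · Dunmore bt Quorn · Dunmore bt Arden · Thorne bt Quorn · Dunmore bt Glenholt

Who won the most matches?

Pendle

Win totals: Glenholt 2, Pendle 8, Lorne 5, Ransley 4, Quorn 0, Arden 6, Dunmore 5, Eskra 3, Thorne 3.
Pendle leads with 8 wins (next highest: 6).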